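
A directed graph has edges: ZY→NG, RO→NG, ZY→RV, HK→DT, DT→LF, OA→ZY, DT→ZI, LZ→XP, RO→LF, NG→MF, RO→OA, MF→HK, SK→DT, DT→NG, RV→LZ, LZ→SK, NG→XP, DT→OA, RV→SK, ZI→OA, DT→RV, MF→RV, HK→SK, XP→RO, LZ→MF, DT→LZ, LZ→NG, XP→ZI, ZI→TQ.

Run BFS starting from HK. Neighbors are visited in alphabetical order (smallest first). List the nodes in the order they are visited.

HK → DT → SK → LF → LZ → NG → OA → RV → ZI → MF → XP → ZY → TQ → RO

Visit HK; enqueue DT, SK → queue [DT, SK]
Visit DT; enqueue LF, LZ, NG, OA, RV, ZI → queue [SK, LF, LZ, NG, OA, RV, ZI]
Visit SK → queue [LF, LZ, NG, OA, RV, ZI]
Visit LF → queue [LZ, NG, OA, RV, ZI]
Visit LZ; enqueue MF, XP → queue [NG, OA, RV, ZI, MF, XP]
Visit NG → queue [OA, RV, ZI, MF, XP]
Visit OA; enqueue ZY → queue [RV, ZI, MF, XP, ZY]
Visit RV → queue [ZI, MF, XP, ZY]
Visit ZI; enqueue TQ → queue [MF, XP, ZY, TQ]
Visit MF → queue [XP, ZY, TQ]
Visit XP; enqueue RO → queue [ZY, TQ, RO]
Visit ZY → queue [TQ, RO]
Visit TQ → queue [RO]
Visit RO → queue []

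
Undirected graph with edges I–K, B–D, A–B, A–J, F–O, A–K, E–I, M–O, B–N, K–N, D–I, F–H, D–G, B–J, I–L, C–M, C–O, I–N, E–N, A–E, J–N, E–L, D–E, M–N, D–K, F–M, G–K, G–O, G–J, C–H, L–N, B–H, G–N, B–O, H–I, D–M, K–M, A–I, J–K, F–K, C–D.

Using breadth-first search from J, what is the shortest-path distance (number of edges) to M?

2

Level 0: J
Level 1: A, B, G, K, N
Level 2: D, E, F, H, I, L, M, O
Level 3: C
M first appears at level 2.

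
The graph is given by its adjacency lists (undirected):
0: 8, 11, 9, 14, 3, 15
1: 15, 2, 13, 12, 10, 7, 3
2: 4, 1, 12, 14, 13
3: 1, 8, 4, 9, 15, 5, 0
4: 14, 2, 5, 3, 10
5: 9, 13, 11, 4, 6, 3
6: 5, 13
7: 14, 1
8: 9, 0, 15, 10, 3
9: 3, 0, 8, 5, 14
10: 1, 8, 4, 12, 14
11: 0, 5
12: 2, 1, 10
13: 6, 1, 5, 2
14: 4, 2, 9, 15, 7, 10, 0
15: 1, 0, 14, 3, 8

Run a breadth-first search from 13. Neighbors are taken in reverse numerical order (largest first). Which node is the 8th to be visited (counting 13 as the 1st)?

Visit 13; enqueue 6, 5, 2, 1 → queue [6, 5, 2, 1]
Visit 6 → queue [5, 2, 1]
Visit 5; enqueue 11, 9, 4, 3 → queue [2, 1, 11, 9, 4, 3]
Visit 2; enqueue 14, 12 → queue [1, 11, 9, 4, 3, 14, 12]
Visit 1; enqueue 15, 10, 7 → queue [11, 9, 4, 3, 14, 12, 15, 10, 7]
Visit 11; enqueue 0 → queue [9, 4, 3, 14, 12, 15, 10, 7, 0]
Visit 9; enqueue 8 → queue [4, 3, 14, 12, 15, 10, 7, 0, 8]
Visit 4 → queue [3, 14, 12, 15, 10, 7, 0, 8]
Visit 3 → queue [14, 12, 15, 10, 7, 0, 8]
Visit 14 → queue [12, 15, 10, 7, 0, 8]
Visit 12 → queue [15, 10, 7, 0, 8]
Visit 15 → queue [10, 7, 0, 8]
Visit 10 → queue [7, 0, 8]
Visit 7 → queue [0, 8]
Visit 0 → queue [8]
Visit 8 → queue []

Visit order: 13, 6, 5, 2, 1, 11, 9, 4, 3, 14, 12, 15, 10, 7, 0, 8

4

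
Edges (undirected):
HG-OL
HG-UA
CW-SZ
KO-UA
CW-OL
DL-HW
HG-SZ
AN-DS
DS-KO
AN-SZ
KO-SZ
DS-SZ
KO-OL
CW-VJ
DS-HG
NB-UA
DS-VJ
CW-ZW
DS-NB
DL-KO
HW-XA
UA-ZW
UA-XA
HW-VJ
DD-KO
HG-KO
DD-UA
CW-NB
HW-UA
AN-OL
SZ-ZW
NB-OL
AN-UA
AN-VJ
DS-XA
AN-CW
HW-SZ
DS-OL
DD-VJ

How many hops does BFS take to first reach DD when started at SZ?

Level 0: SZ
Level 1: AN, CW, DS, HG, HW, KO, ZW
Level 2: DD, DL, NB, OL, UA, VJ, XA
DD first appears at level 2.

2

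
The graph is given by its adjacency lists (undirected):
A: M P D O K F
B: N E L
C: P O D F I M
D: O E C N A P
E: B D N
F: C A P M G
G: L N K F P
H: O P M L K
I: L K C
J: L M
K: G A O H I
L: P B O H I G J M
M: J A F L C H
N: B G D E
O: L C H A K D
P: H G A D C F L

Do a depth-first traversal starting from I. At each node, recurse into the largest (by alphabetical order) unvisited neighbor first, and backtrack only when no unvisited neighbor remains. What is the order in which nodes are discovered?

I → L → P → H → O → K → G → N → E → D → C → M → J → F → A → B

Visit I
I → L
L → P
P → H
H → O
O → K
K → G
G → N
N → E
E → D
D → C
C → M
M → J
M → F
F → A
E → B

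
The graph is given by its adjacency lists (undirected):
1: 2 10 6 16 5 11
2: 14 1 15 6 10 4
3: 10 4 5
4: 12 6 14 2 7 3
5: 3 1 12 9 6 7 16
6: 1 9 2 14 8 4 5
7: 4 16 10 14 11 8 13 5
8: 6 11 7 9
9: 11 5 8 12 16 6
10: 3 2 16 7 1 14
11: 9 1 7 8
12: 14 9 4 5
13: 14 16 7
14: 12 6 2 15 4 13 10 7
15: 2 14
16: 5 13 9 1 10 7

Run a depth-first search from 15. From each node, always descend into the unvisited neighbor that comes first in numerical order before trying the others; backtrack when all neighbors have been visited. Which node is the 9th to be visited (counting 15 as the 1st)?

7

Visit 15
15 → 2
2 → 1
1 → 5
5 → 3
3 → 4
4 → 6
6 → 8
8 → 7
7 → 10
10 → 14
14 → 12
12 → 9
9 → 11
9 → 16
16 → 13

Visit order: 15, 2, 1, 5, 3, 4, 6, 8, 7, 10, 14, 12, 9, 11, 16, 13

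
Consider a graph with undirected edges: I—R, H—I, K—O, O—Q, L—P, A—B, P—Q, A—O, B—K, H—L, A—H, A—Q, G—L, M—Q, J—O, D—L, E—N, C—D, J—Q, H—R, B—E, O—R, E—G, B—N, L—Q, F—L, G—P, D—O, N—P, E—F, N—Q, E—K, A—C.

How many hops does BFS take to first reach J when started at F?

Level 0: F
Level 1: E, L
Level 2: B, D, G, H, K, N, P, Q
Level 3: A, C, I, J, M, O, R
J first appears at level 3.

3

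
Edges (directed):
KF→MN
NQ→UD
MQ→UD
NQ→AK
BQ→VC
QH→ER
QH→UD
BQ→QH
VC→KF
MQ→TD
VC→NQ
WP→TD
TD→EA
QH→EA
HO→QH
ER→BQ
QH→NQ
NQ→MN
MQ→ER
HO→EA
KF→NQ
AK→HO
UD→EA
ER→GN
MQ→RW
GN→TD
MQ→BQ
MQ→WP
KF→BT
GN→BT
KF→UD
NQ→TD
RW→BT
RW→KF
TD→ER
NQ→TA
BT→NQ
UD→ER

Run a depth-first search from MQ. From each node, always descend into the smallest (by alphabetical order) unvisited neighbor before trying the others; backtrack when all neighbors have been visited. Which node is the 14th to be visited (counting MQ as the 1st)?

Visit MQ
MQ → BQ
BQ → QH
QH → EA
QH → ER
ER → GN
GN → BT
BT → NQ
NQ → AK
AK → HO
NQ → MN
NQ → TA
NQ → TD
NQ → UD
BQ → VC
VC → KF
MQ → RW
MQ → WP

Visit order: MQ, BQ, QH, EA, ER, GN, BT, NQ, AK, HO, MN, TA, TD, UD, VC, KF, RW, WP

UD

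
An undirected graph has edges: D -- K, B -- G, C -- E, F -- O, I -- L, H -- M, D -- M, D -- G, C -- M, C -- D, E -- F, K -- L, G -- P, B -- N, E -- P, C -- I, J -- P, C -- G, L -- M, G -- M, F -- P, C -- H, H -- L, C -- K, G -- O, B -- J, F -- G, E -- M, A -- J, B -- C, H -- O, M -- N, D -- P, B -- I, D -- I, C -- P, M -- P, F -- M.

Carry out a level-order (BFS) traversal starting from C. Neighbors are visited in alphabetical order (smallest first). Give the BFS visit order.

Visit C; enqueue B, D, E, G, H, I, K, M, P → queue [B, D, E, G, H, I, K, M, P]
Visit B; enqueue J, N → queue [D, E, G, H, I, K, M, P, J, N]
Visit D → queue [E, G, H, I, K, M, P, J, N]
Visit E; enqueue F → queue [G, H, I, K, M, P, J, N, F]
Visit G; enqueue O → queue [H, I, K, M, P, J, N, F, O]
Visit H; enqueue L → queue [I, K, M, P, J, N, F, O, L]
Visit I → queue [K, M, P, J, N, F, O, L]
Visit K → queue [M, P, J, N, F, O, L]
Visit M → queue [P, J, N, F, O, L]
Visit P → queue [J, N, F, O, L]
Visit J; enqueue A → queue [N, F, O, L, A]
Visit N → queue [F, O, L, A]
Visit F → queue [O, L, A]
Visit O → queue [L, A]
Visit L → queue [A]
Visit A → queue []

C, B, D, E, G, H, I, K, M, P, J, N, F, O, L, A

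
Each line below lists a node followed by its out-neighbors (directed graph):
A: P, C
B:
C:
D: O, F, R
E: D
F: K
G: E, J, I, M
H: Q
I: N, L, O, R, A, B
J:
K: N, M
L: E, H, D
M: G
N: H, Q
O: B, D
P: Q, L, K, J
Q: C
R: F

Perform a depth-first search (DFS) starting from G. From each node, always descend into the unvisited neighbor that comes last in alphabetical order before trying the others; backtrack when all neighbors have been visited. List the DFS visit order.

Visit G
G → M
G → J
G → I
I → R
R → F
F → K
K → N
N → Q
Q → C
N → H
I → O
O → D
O → B
I → L
L → E
I → A
A → P

G → M → J → I → R → F → K → N → Q → C → H → O → D → B → L → E → A → P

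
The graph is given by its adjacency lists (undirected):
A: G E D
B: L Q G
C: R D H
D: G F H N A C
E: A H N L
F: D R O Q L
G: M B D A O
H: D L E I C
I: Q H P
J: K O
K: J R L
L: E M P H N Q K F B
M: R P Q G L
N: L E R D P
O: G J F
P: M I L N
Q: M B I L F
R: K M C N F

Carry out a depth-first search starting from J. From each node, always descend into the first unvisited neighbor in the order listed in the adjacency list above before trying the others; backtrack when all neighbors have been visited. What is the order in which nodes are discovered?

J K R M P I Q B L E A G D F O H C N

Visit J
J → K
K → R
R → M
M → P
P → I
I → Q
Q → B
B → L
L → E
E → A
A → G
G → D
D → F
F → O
D → H
H → C
D → N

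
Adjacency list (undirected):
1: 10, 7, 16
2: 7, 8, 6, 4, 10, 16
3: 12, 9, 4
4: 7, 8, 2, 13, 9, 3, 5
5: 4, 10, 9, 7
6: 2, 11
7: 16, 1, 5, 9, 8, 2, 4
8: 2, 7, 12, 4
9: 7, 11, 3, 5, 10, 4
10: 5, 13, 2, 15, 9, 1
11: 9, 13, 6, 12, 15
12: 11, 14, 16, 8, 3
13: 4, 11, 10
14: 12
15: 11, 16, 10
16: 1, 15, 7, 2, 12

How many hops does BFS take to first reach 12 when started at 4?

Level 0: 4
Level 1: 2, 3, 5, 7, 8, 9, 13
Level 2: 1, 6, 10, 11, 12, 16
Level 3: 14, 15
12 first appears at level 2.

2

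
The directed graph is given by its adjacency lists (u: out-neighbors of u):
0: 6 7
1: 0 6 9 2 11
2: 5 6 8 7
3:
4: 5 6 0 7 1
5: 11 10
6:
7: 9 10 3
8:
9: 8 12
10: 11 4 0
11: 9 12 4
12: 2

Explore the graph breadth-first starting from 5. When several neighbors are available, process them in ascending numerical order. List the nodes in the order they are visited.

5 → 10 → 11 → 0 → 4 → 9 → 12 → 6 → 7 → 1 → 8 → 2 → 3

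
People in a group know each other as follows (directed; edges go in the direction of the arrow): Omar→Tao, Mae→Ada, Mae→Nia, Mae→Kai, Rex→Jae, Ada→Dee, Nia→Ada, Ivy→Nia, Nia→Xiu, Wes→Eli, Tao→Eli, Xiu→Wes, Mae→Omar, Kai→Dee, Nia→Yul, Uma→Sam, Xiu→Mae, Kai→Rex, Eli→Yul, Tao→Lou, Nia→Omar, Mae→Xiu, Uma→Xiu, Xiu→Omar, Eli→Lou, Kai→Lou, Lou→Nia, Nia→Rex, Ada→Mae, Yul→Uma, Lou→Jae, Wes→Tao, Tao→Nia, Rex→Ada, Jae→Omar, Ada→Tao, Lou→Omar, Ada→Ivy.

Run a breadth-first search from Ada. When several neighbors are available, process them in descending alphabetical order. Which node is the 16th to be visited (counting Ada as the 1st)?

Visit Ada; enqueue Tao, Mae, Ivy, Dee → queue [Tao, Mae, Ivy, Dee]
Visit Tao; enqueue Nia, Lou, Eli → queue [Mae, Ivy, Dee, Nia, Lou, Eli]
Visit Mae; enqueue Xiu, Omar, Kai → queue [Ivy, Dee, Nia, Lou, Eli, Xiu, Omar, Kai]
Visit Ivy → queue [Dee, Nia, Lou, Eli, Xiu, Omar, Kai]
Visit Dee → queue [Nia, Lou, Eli, Xiu, Omar, Kai]
Visit Nia; enqueue Yul, Rex → queue [Lou, Eli, Xiu, Omar, Kai, Yul, Rex]
Visit Lou; enqueue Jae → queue [Eli, Xiu, Omar, Kai, Yul, Rex, Jae]
Visit Eli → queue [Xiu, Omar, Kai, Yul, Rex, Jae]
Visit Xiu; enqueue Wes → queue [Omar, Kai, Yul, Rex, Jae, Wes]
Visit Omar → queue [Kai, Yul, Rex, Jae, Wes]
Visit Kai → queue [Yul, Rex, Jae, Wes]
Visit Yul; enqueue Uma → queue [Rex, Jae, Wes, Uma]
Visit Rex → queue [Jae, Wes, Uma]
Visit Jae → queue [Wes, Uma]
Visit Wes → queue [Uma]
Visit Uma; enqueue Sam → queue [Sam]
Visit Sam → queue []

Visit order: Ada, Tao, Mae, Ivy, Dee, Nia, Lou, Eli, Xiu, Omar, Kai, Yul, Rex, Jae, Wes, Uma, Sam

Uma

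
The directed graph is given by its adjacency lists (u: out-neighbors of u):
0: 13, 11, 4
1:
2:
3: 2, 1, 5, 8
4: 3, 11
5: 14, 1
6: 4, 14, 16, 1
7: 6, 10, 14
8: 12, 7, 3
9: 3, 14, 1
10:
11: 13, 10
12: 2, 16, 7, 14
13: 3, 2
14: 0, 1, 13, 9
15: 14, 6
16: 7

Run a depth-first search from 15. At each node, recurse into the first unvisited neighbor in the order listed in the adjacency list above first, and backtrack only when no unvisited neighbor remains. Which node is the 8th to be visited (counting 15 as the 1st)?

Visit 15
15 → 14
14 → 0
0 → 13
13 → 3
3 → 2
3 → 1
3 → 5
3 → 8
8 → 12
12 → 16
16 → 7
7 → 6
6 → 4
4 → 11
11 → 10
14 → 9

Visit order: 15, 14, 0, 13, 3, 2, 1, 5, 8, 12, 16, 7, 6, 4, 11, 10, 9

5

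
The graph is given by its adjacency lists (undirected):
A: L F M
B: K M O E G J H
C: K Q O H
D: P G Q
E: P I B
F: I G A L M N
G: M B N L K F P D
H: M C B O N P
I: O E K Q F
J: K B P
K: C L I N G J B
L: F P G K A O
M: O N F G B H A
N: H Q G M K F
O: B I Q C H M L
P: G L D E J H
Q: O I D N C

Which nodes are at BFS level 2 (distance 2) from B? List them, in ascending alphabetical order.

Level 0: B
Level 1: E, G, H, J, K, M, O
Level 2: A, C, D, F, I, L, N, P, Q

A, C, D, F, I, L, N, P, Q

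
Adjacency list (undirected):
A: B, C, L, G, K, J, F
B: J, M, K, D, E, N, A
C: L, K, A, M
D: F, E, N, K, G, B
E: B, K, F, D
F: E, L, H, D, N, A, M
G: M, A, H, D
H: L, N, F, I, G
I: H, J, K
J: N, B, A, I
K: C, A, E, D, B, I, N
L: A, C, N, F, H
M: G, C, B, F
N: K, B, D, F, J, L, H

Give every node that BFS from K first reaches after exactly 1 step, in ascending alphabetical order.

A, B, C, D, E, I, N

Level 0: K
Level 1: A, B, C, D, E, I, N
Level 2: F, G, H, J, L, M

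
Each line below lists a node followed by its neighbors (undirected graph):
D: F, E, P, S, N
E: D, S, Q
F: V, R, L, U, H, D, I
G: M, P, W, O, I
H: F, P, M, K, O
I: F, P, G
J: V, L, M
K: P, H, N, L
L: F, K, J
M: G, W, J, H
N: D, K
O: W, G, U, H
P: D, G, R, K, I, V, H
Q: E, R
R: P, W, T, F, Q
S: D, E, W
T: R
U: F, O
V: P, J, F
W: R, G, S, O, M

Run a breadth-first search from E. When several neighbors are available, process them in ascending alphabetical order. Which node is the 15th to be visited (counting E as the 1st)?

K

Visit E; enqueue D, Q, S → queue [D, Q, S]
Visit D; enqueue F, N, P → queue [Q, S, F, N, P]
Visit Q; enqueue R → queue [S, F, N, P, R]
Visit S; enqueue W → queue [F, N, P, R, W]
Visit F; enqueue H, I, L, U, V → queue [N, P, R, W, H, I, L, U, V]
Visit N; enqueue K → queue [P, R, W, H, I, L, U, V, K]
Visit P; enqueue G → queue [R, W, H, I, L, U, V, K, G]
Visit R; enqueue T → queue [W, H, I, L, U, V, K, G, T]
Visit W; enqueue M, O → queue [H, I, L, U, V, K, G, T, M, O]
Visit H → queue [I, L, U, V, K, G, T, M, O]
Visit I → queue [L, U, V, K, G, T, M, O]
Visit L; enqueue J → queue [U, V, K, G, T, M, O, J]
Visit U → queue [V, K, G, T, M, O, J]
Visit V → queue [K, G, T, M, O, J]
Visit K → queue [G, T, M, O, J]
Visit G → queue [T, M, O, J]
Visit T → queue [M, O, J]
Visit M → queue [O, J]
Visit O → queue [J]
Visit J → queue []

Visit order: E, D, Q, S, F, N, P, R, W, H, I, L, U, V, K, G, T, M, O, J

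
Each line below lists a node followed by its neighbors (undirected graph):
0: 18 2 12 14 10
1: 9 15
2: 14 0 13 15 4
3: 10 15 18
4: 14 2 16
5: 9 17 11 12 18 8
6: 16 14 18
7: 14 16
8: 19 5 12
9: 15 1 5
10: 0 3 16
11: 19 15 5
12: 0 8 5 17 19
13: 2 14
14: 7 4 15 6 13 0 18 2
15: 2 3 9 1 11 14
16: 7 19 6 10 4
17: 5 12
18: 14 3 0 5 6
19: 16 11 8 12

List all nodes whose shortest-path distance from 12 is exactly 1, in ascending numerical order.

0, 5, 8, 17, 19

Level 0: 12
Level 1: 0, 5, 8, 17, 19
Level 2: 2, 9, 10, 11, 14, 16, 18
Level 3: 1, 3, 4, 6, 7, 13, 15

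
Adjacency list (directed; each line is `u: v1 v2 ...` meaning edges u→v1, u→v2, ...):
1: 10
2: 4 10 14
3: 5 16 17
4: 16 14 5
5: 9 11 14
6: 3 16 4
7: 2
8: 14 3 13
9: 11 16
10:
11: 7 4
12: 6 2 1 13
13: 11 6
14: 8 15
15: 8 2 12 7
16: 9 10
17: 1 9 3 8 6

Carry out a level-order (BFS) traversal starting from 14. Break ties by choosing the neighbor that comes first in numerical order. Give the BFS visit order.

Visit 14; enqueue 8, 15 → queue [8, 15]
Visit 8; enqueue 3, 13 → queue [15, 3, 13]
Visit 15; enqueue 2, 7, 12 → queue [3, 13, 2, 7, 12]
Visit 3; enqueue 5, 16, 17 → queue [13, 2, 7, 12, 5, 16, 17]
Visit 13; enqueue 6, 11 → queue [2, 7, 12, 5, 16, 17, 6, 11]
Visit 2; enqueue 4, 10 → queue [7, 12, 5, 16, 17, 6, 11, 4, 10]
Visit 7 → queue [12, 5, 16, 17, 6, 11, 4, 10]
Visit 12; enqueue 1 → queue [5, 16, 17, 6, 11, 4, 10, 1]
Visit 5; enqueue 9 → queue [16, 17, 6, 11, 4, 10, 1, 9]
Visit 16 → queue [17, 6, 11, 4, 10, 1, 9]
Visit 17 → queue [6, 11, 4, 10, 1, 9]
Visit 6 → queue [11, 4, 10, 1, 9]
Visit 11 → queue [4, 10, 1, 9]
Visit 4 → queue [10, 1, 9]
Visit 10 → queue [1, 9]
Visit 1 → queue [9]
Visit 9 → queue []

14, 8, 15, 3, 13, 2, 7, 12, 5, 16, 17, 6, 11, 4, 10, 1, 9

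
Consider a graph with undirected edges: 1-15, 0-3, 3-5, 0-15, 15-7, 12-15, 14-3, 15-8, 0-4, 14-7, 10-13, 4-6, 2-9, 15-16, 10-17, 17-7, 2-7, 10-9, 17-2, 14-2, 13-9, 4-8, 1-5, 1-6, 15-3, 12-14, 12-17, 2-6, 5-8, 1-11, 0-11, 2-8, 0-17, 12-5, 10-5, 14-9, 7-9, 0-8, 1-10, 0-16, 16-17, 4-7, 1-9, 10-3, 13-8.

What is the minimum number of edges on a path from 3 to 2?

Level 0: 3
Level 1: 0, 5, 10, 14, 15
Level 2: 1, 2, 4, 7, 8, 9, 11, 12, 13, 16, 17
Level 3: 6
2 first appears at level 2.

2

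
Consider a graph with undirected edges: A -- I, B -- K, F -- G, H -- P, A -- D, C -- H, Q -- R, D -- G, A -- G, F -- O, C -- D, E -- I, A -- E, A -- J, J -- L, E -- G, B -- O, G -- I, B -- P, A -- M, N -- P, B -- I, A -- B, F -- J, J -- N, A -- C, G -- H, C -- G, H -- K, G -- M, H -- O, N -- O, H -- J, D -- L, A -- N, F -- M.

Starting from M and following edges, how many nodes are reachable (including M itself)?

BFS from M visits: M, G, F, A, I, H, E, D, C, O, J, N, B, P, K, L
Reachable nodes: 16 of 18 total.

16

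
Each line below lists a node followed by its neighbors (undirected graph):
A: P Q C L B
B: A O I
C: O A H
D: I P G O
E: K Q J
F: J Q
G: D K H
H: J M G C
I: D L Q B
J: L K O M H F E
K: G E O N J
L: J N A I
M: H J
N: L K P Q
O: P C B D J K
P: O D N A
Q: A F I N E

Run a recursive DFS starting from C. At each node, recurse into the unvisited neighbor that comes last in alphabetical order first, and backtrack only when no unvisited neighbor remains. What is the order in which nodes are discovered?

C, O, P, N, Q, I, L, J, M, H, G, K, E, D, F, A, B

Visit C
C → O
O → P
P → N
N → Q
Q → I
I → L
L → J
J → M
M → H
H → G
G → K
K → E
G → D
J → F
L → A
A → B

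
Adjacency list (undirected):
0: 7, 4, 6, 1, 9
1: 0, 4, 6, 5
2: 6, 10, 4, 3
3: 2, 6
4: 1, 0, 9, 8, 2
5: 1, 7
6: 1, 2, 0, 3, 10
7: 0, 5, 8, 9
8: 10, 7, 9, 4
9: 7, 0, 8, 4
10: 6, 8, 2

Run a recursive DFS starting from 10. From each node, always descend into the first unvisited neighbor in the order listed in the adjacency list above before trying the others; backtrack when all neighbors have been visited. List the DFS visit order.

10 → 6 → 1 → 0 → 7 → 5 → 8 → 9 → 4 → 2 → 3

Visit 10
10 → 6
6 → 1
1 → 0
0 → 7
7 → 5
7 → 8
8 → 9
9 → 4
4 → 2
2 → 3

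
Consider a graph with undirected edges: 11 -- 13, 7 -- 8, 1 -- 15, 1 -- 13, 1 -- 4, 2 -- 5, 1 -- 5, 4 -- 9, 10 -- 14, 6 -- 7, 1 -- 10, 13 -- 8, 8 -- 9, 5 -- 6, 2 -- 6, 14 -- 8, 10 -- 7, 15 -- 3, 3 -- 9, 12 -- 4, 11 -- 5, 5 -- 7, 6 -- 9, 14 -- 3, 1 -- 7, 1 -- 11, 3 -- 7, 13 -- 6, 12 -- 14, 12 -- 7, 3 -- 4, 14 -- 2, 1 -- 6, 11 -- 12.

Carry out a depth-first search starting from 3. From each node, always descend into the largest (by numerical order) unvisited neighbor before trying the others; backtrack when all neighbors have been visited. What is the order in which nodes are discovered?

3 15 1 13 11 12 14 10 7 8 9 6 5 2 4

Visit 3
3 → 15
15 → 1
1 → 13
13 → 11
11 → 12
12 → 14
14 → 10
10 → 7
7 → 8
8 → 9
9 → 6
6 → 5
5 → 2
9 → 4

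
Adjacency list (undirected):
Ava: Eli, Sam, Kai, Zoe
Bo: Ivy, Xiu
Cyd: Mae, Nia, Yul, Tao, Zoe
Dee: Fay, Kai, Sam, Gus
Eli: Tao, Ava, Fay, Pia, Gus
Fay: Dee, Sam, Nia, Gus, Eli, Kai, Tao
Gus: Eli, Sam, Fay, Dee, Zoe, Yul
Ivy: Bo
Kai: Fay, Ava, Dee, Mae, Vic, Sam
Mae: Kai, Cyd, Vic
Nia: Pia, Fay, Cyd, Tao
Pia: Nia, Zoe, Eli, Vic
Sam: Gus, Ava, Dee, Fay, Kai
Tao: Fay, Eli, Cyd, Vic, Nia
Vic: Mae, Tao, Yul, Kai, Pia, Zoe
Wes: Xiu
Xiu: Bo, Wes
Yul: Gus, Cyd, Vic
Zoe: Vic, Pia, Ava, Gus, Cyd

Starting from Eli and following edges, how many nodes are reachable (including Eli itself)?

15

BFS from Eli visits: Eli, Ava, Fay, Gus, Pia, Tao, Kai, Sam, Zoe, Dee, Nia, Yul, Vic, Cyd, Mae
Reachable nodes: 15 of 19 total.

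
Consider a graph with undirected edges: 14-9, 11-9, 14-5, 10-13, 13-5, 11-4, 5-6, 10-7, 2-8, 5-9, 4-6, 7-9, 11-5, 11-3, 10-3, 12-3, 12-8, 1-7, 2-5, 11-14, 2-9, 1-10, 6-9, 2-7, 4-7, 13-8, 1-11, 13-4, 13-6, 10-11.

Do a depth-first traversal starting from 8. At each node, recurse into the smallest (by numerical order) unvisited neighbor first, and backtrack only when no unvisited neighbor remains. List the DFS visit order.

8 → 2 → 5 → 6 → 4 → 7 → 1 → 10 → 3 → 11 → 9 → 14 → 12 → 13

Visit 8
8 → 2
2 → 5
5 → 6
6 → 4
4 → 7
7 → 1
1 → 10
10 → 3
3 → 11
11 → 9
9 → 14
3 → 12
10 → 13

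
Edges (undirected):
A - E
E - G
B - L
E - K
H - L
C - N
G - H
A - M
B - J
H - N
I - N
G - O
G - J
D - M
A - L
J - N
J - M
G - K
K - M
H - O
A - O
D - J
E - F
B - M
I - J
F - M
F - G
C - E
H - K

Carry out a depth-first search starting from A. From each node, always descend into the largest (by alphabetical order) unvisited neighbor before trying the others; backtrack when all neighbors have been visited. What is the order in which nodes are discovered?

A O H N J M K G F E C D B L I

Visit A
A → O
O → H
H → N
N → J
J → M
M → K
K → G
G → F
F → E
E → C
M → D
M → B
B → L
J → I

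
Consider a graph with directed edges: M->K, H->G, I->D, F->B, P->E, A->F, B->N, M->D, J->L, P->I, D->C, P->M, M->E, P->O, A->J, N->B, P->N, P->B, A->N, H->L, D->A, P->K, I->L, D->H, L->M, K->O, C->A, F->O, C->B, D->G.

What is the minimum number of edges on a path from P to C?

Level 0: P
Level 1: B, E, I, K, M, N, O
Level 2: D, L
Level 3: A, C, G, H
Level 4: F, J
C first appears at level 3.

3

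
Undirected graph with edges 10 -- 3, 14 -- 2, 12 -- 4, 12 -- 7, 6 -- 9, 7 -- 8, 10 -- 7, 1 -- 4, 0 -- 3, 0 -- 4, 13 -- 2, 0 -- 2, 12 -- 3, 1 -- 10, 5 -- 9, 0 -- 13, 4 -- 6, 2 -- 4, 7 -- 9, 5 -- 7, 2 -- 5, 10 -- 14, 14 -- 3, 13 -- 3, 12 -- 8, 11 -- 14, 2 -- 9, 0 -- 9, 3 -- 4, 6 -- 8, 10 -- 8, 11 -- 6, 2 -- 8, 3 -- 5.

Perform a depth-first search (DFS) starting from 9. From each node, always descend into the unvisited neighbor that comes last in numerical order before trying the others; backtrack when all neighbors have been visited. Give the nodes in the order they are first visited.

Visit 9
9 → 7
7 → 12
12 → 8
8 → 10
10 → 14
14 → 11
11 → 6
6 → 4
4 → 3
3 → 13
13 → 2
2 → 5
2 → 0
4 → 1

9, 7, 12, 8, 10, 14, 11, 6, 4, 3, 13, 2, 5, 0, 1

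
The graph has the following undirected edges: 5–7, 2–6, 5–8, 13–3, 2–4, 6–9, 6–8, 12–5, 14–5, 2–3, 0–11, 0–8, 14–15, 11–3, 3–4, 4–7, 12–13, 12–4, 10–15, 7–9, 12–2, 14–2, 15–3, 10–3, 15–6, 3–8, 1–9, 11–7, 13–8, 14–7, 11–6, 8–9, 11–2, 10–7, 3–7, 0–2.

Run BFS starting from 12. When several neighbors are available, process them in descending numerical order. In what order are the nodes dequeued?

12, 13, 5, 4, 2, 8, 3, 14, 7, 11, 6, 0, 9, 15, 10, 1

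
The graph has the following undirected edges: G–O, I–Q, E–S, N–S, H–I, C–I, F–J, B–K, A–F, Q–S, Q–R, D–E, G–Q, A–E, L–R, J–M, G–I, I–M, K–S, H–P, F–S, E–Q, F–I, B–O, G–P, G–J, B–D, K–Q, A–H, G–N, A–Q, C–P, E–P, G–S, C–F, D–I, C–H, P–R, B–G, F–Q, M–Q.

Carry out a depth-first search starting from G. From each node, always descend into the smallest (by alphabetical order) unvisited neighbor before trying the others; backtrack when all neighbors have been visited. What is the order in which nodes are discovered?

Visit G
G → B
B → D
D → E
E → A
A → F
F → C
C → H
H → I
I → M
M → J
M → Q
Q → K
K → S
S → N
Q → R
R → L
R → P
B → O

G → B → D → E → A → F → C → H → I → M → J → Q → K → S → N → R → L → P → O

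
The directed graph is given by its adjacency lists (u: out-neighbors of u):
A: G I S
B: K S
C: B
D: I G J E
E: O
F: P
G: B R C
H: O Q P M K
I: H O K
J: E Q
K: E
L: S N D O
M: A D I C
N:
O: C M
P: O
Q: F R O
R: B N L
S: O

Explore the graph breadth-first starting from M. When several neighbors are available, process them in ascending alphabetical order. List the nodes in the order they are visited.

Visit M; enqueue A, C, D, I → queue [A, C, D, I]
Visit A; enqueue G, S → queue [C, D, I, G, S]
Visit C; enqueue B → queue [D, I, G, S, B]
Visit D; enqueue E, J → queue [I, G, S, B, E, J]
Visit I; enqueue H, K, O → queue [G, S, B, E, J, H, K, O]
Visit G; enqueue R → queue [S, B, E, J, H, K, O, R]
Visit S → queue [B, E, J, H, K, O, R]
Visit B → queue [E, J, H, K, O, R]
Visit E → queue [J, H, K, O, R]
Visit J; enqueue Q → queue [H, K, O, R, Q]
Visit H; enqueue P → queue [K, O, R, Q, P]
Visit K → queue [O, R, Q, P]
Visit O → queue [R, Q, P]
Visit R; enqueue L, N → queue [Q, P, L, N]
Visit Q; enqueue F → queue [P, L, N, F]
Visit P → queue [L, N, F]
Visit L → queue [N, F]
Visit N → queue [F]
Visit F → queue []

M, A, C, D, I, G, S, B, E, J, H, K, O, R, Q, P, L, N, F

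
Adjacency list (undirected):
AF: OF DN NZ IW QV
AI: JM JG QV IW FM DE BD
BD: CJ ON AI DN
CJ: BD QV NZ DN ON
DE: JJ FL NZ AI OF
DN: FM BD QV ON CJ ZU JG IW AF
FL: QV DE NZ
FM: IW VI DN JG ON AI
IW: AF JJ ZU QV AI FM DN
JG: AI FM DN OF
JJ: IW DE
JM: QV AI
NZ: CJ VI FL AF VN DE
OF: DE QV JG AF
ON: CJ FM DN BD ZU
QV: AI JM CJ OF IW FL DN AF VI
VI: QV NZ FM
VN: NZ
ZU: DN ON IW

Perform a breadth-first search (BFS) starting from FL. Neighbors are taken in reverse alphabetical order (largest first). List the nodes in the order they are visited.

FL, QV, NZ, DE, VI, OF, JM, IW, DN, CJ, AI, AF, VN, JJ, FM, JG, ZU, ON, BD

Visit FL; enqueue QV, NZ, DE → queue [QV, NZ, DE]
Visit QV; enqueue VI, OF, JM, IW, DN, CJ, AI, AF → queue [NZ, DE, VI, OF, JM, IW, DN, CJ, AI, AF]
Visit NZ; enqueue VN → queue [DE, VI, OF, JM, IW, DN, CJ, AI, AF, VN]
Visit DE; enqueue JJ → queue [VI, OF, JM, IW, DN, CJ, AI, AF, VN, JJ]
Visit VI; enqueue FM → queue [OF, JM, IW, DN, CJ, AI, AF, VN, JJ, FM]
Visit OF; enqueue JG → queue [JM, IW, DN, CJ, AI, AF, VN, JJ, FM, JG]
Visit JM → queue [IW, DN, CJ, AI, AF, VN, JJ, FM, JG]
Visit IW; enqueue ZU → queue [DN, CJ, AI, AF, VN, JJ, FM, JG, ZU]
Visit DN; enqueue ON, BD → queue [CJ, AI, AF, VN, JJ, FM, JG, ZU, ON, BD]
Visit CJ → queue [AI, AF, VN, JJ, FM, JG, ZU, ON, BD]
Visit AI → queue [AF, VN, JJ, FM, JG, ZU, ON, BD]
Visit AF → queue [VN, JJ, FM, JG, ZU, ON, BD]
Visit VN → queue [JJ, FM, JG, ZU, ON, BD]
Visit JJ → queue [FM, JG, ZU, ON, BD]
Visit FM → queue [JG, ZU, ON, BD]
Visit JG → queue [ZU, ON, BD]
Visit ZU → queue [ON, BD]
Visit ON → queue [BD]
Visit BD → queue []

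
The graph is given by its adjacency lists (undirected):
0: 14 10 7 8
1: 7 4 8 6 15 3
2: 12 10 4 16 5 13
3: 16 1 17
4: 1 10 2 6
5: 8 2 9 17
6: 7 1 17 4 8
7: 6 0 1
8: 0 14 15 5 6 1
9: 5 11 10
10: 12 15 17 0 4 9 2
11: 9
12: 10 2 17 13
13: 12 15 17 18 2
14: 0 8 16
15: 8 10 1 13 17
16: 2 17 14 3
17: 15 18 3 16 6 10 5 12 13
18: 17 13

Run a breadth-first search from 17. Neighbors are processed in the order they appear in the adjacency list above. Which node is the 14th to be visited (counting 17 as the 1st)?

14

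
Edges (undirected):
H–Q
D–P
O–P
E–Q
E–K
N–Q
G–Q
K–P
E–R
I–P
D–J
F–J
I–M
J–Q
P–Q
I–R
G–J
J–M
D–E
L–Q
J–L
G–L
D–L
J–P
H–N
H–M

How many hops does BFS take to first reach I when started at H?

2

Level 0: H
Level 1: M, N, Q
Level 2: E, G, I, J, L, P
Level 3: D, F, K, O, R
I first appears at level 2.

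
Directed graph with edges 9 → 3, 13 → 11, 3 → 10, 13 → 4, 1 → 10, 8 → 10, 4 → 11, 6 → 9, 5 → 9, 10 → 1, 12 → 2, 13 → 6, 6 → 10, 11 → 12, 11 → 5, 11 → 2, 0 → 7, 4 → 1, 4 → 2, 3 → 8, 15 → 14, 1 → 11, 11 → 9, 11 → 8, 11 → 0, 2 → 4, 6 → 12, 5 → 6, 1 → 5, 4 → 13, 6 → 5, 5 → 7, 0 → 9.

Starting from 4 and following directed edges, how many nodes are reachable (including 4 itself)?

BFS from 4 visits: 4, 13, 11, 2, 1, 6, 12, 9, 8, 5, 0, 10, 3, 7
Reachable nodes: 14 of 16 total.

14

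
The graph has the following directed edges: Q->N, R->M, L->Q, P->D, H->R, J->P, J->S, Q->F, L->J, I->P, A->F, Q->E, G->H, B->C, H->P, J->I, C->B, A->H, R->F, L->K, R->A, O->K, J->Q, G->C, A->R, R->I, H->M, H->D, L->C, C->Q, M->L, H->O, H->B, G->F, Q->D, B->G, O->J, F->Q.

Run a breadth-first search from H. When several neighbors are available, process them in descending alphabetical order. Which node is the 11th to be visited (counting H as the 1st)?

K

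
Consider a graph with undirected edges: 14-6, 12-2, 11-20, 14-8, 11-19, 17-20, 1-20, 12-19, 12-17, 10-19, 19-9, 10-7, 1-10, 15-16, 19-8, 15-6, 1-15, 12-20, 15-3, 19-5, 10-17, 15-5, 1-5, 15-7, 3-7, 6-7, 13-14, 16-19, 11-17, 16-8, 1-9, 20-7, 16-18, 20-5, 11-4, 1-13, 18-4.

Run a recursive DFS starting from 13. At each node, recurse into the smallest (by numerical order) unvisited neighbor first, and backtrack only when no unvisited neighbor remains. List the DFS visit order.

13, 1, 5, 15, 3, 7, 6, 14, 8, 16, 18, 4, 11, 17, 10, 19, 9, 12, 2, 20

Visit 13
13 → 1
1 → 5
5 → 15
15 → 3
3 → 7
7 → 6
6 → 14
14 → 8
8 → 16
16 → 18
18 → 4
4 → 11
11 → 17
17 → 10
10 → 19
19 → 9
19 → 12
12 → 2
12 → 20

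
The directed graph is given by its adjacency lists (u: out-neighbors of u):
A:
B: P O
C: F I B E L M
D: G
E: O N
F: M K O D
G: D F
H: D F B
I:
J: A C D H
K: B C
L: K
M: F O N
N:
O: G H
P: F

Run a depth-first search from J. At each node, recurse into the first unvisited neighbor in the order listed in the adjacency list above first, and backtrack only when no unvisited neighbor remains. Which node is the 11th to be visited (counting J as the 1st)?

Visit J
J → A
J → C
C → F
F → M
M → O
O → G
G → D
O → H
H → B
B → P
M → N
F → K
C → I
C → E
C → L

Visit order: J, A, C, F, M, O, G, D, H, B, P, N, K, I, E, L

P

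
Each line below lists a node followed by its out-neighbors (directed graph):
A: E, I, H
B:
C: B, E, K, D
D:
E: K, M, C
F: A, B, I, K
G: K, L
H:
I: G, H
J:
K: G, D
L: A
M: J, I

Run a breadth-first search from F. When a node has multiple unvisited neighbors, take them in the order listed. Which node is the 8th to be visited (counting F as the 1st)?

Visit F; enqueue A, B, I, K → queue [A, B, I, K]
Visit A; enqueue E, H → queue [B, I, K, E, H]
Visit B → queue [I, K, E, H]
Visit I; enqueue G → queue [K, E, H, G]
Visit K; enqueue D → queue [E, H, G, D]
Visit E; enqueue M, C → queue [H, G, D, M, C]
Visit H → queue [G, D, M, C]
Visit G; enqueue L → queue [D, M, C, L]
Visit D → queue [M, C, L]
Visit M; enqueue J → queue [C, L, J]
Visit C → queue [L, J]
Visit L → queue [J]
Visit J → queue []

Visit order: F, A, B, I, K, E, H, G, D, M, C, L, J

G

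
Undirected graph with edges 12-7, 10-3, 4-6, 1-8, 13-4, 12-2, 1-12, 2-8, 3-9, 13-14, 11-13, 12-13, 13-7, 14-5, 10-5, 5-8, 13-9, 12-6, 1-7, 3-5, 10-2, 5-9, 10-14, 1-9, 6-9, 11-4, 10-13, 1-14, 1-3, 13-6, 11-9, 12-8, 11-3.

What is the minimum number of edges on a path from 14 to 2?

Level 0: 14
Level 1: 1, 5, 10, 13
Level 2: 2, 3, 4, 6, 7, 8, 9, 11, 12
2 first appears at level 2.

2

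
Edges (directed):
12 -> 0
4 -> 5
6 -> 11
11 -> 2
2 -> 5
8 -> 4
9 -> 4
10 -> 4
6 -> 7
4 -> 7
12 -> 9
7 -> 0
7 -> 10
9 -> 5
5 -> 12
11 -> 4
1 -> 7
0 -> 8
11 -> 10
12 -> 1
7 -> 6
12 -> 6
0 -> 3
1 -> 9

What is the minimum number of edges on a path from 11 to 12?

3

Level 0: 11
Level 1: 2, 4, 10
Level 2: 5, 7
Level 3: 0, 6, 12
Level 4: 1, 3, 8, 9
12 first appears at level 3.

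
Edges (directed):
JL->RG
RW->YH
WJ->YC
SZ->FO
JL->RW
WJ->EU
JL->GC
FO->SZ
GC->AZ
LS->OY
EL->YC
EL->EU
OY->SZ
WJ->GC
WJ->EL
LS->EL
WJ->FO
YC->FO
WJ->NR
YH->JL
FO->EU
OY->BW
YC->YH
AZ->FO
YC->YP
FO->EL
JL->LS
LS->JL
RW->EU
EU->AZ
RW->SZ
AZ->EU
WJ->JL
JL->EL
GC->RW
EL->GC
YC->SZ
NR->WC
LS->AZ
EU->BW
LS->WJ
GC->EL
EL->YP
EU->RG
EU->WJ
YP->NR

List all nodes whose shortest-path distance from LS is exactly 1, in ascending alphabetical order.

Level 0: LS
Level 1: AZ, EL, JL, OY, WJ
Level 2: BW, EU, FO, GC, NR, RG, RW, SZ, YC, YP
Level 3: WC, YH

AZ, EL, JL, OY, WJ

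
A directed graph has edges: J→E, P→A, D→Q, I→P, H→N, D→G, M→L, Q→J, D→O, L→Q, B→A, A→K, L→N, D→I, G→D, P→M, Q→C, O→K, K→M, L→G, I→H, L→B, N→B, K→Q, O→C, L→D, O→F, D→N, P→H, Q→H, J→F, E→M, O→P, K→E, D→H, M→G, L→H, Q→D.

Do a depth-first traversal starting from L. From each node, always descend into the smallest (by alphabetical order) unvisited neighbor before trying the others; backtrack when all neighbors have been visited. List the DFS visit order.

Visit L
L → B
B → A
A → K
K → E
E → M
M → G
G → D
D → H
H → N
D → I
I → P
D → O
O → C
O → F
D → Q
Q → J

L B A K E M G D H N I P O C F Q J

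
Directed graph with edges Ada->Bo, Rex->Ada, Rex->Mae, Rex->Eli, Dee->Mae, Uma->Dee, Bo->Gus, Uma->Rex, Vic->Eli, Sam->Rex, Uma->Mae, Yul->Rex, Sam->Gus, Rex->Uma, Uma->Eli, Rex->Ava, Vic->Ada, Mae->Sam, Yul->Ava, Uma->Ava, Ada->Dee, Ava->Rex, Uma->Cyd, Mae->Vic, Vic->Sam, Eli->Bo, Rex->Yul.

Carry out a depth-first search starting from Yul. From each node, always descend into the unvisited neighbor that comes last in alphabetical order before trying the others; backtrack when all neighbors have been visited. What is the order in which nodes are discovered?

Yul → Rex → Uma → Mae → Vic → Sam → Gus → Eli → Bo → Ada → Dee → Cyd → Ava

Visit Yul
Yul → Rex
Rex → Uma
Uma → Mae
Mae → Vic
Vic → Sam
Sam → Gus
Vic → Eli
Eli → Bo
Vic → Ada
Ada → Dee
Uma → Cyd
Uma → Ava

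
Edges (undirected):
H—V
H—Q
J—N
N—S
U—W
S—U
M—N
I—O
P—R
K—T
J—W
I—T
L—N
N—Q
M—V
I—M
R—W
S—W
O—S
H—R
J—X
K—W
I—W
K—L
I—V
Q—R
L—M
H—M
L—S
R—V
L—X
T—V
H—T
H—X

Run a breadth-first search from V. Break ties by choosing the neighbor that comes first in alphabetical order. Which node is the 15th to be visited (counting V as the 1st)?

J

Visit V; enqueue H, I, M, R, T → queue [H, I, M, R, T]
Visit H; enqueue Q, X → queue [I, M, R, T, Q, X]
Visit I; enqueue O, W → queue [M, R, T, Q, X, O, W]
Visit M; enqueue L, N → queue [R, T, Q, X, O, W, L, N]
Visit R; enqueue P → queue [T, Q, X, O, W, L, N, P]
Visit T; enqueue K → queue [Q, X, O, W, L, N, P, K]
Visit Q → queue [X, O, W, L, N, P, K]
Visit X; enqueue J → queue [O, W, L, N, P, K, J]
Visit O; enqueue S → queue [W, L, N, P, K, J, S]
Visit W; enqueue U → queue [L, N, P, K, J, S, U]
Visit L → queue [N, P, K, J, S, U]
Visit N → queue [P, K, J, S, U]
Visit P → queue [K, J, S, U]
Visit K → queue [J, S, U]
Visit J → queue [S, U]
Visit S → queue [U]
Visit U → queue []

Visit order: V, H, I, M, R, T, Q, X, O, W, L, N, P, K, J, S, U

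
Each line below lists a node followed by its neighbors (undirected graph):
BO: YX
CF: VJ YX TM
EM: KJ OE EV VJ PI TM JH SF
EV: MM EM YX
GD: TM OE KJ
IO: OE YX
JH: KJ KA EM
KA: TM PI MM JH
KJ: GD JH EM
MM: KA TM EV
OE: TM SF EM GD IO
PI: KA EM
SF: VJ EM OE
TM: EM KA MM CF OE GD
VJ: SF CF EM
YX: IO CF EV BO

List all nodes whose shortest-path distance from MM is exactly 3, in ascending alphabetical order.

Level 0: MM
Level 1: EV, KA, TM
Level 2: CF, EM, GD, JH, OE, PI, YX
Level 3: BO, IO, KJ, SF, VJ

BO, IO, KJ, SF, VJ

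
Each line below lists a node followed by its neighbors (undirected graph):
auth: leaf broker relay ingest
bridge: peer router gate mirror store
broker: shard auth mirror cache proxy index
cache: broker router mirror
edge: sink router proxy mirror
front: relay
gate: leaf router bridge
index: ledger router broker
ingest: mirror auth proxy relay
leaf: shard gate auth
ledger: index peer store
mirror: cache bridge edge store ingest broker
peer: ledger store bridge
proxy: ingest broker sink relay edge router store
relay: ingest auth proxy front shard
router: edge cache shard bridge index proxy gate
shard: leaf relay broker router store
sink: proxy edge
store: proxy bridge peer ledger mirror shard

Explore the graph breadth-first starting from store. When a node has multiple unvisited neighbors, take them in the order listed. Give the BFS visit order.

store → proxy → bridge → peer → ledger → mirror → shard → ingest → broker → sink → relay → edge → router → gate → index → cache → leaf → auth → front

Visit store; enqueue proxy, bridge, peer, ledger, mirror, shard → queue [proxy, bridge, peer, ledger, mirror, shard]
Visit proxy; enqueue ingest, broker, sink, relay, edge, router → queue [bridge, peer, ledger, mirror, shard, ingest, broker, sink, relay, edge, router]
Visit bridge; enqueue gate → queue [peer, ledger, mirror, shard, ingest, broker, sink, relay, edge, router, gate]
Visit peer → queue [ledger, mirror, shard, ingest, broker, sink, relay, edge, router, gate]
Visit ledger; enqueue index → queue [mirror, shard, ingest, broker, sink, relay, edge, router, gate, index]
Visit mirror; enqueue cache → queue [shard, ingest, broker, sink, relay, edge, router, gate, index, cache]
Visit shard; enqueue leaf → queue [ingest, broker, sink, relay, edge, router, gate, index, cache, leaf]
Visit ingest; enqueue auth → queue [broker, sink, relay, edge, router, gate, index, cache, leaf, auth]
Visit broker → queue [sink, relay, edge, router, gate, index, cache, leaf, auth]
Visit sink → queue [relay, edge, router, gate, index, cache, leaf, auth]
Visit relay; enqueue front → queue [edge, router, gate, index, cache, leaf, auth, front]
Visit edge → queue [router, gate, index, cache, leaf, auth, front]
Visit router → queue [gate, index, cache, leaf, auth, front]
Visit gate → queue [index, cache, leaf, auth, front]
Visit index → queue [cache, leaf, auth, front]
Visit cache → queue [leaf, auth, front]
Visit leaf → queue [auth, front]
Visit auth → queue [front]
Visit front → queue []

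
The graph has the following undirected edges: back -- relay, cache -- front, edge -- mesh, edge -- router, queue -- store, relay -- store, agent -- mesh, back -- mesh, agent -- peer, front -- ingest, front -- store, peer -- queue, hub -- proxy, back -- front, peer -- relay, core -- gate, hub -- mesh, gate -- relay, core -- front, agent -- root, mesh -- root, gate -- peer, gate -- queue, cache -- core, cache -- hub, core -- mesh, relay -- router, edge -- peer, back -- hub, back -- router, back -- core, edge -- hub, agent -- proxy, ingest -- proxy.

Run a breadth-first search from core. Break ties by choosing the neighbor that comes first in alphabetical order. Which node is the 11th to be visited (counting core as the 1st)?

store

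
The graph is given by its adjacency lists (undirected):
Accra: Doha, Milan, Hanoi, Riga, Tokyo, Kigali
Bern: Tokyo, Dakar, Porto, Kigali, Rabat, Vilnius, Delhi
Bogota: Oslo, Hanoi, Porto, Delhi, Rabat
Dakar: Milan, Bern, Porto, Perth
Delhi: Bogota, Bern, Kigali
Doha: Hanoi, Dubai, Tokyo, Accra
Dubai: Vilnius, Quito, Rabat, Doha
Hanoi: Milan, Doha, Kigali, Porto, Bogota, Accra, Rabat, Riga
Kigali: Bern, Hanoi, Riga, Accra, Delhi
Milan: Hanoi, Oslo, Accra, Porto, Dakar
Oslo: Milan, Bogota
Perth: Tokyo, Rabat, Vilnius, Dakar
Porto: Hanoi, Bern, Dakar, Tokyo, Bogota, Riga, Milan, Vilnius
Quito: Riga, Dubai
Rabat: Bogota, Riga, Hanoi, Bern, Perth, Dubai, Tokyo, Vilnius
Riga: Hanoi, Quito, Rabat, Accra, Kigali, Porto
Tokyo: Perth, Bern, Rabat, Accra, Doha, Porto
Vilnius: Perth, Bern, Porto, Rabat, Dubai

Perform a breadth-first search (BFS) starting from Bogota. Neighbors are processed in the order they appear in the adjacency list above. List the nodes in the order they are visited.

Bogota → Oslo → Hanoi → Porto → Delhi → Rabat → Milan → Doha → Kigali → Accra → Riga → Bern → Dakar → Tokyo → Vilnius → Perth → Dubai → Quito

Visit Bogota; enqueue Oslo, Hanoi, Porto, Delhi, Rabat → queue [Oslo, Hanoi, Porto, Delhi, Rabat]
Visit Oslo; enqueue Milan → queue [Hanoi, Porto, Delhi, Rabat, Milan]
Visit Hanoi; enqueue Doha, Kigali, Accra, Riga → queue [Porto, Delhi, Rabat, Milan, Doha, Kigali, Accra, Riga]
Visit Porto; enqueue Bern, Dakar, Tokyo, Vilnius → queue [Delhi, Rabat, Milan, Doha, Kigali, Accra, Riga, Bern, Dakar, Tokyo, Vilnius]
Visit Delhi → queue [Rabat, Milan, Doha, Kigali, Accra, Riga, Bern, Dakar, Tokyo, Vilnius]
Visit Rabat; enqueue Perth, Dubai → queue [Milan, Doha, Kigali, Accra, Riga, Bern, Dakar, Tokyo, Vilnius, Perth, Dubai]
Visit Milan → queue [Doha, Kigali, Accra, Riga, Bern, Dakar, Tokyo, Vilnius, Perth, Dubai]
Visit Doha → queue [Kigali, Accra, Riga, Bern, Dakar, Tokyo, Vilnius, Perth, Dubai]
Visit Kigali → queue [Accra, Riga, Bern, Dakar, Tokyo, Vilnius, Perth, Dubai]
Visit Accra → queue [Riga, Bern, Dakar, Tokyo, Vilnius, Perth, Dubai]
Visit Riga; enqueue Quito → queue [Bern, Dakar, Tokyo, Vilnius, Perth, Dubai, Quito]
Visit Bern → queue [Dakar, Tokyo, Vilnius, Perth, Dubai, Quito]
Visit Dakar → queue [Tokyo, Vilnius, Perth, Dubai, Quito]
Visit Tokyo → queue [Vilnius, Perth, Dubai, Quito]
Visit Vilnius → queue [Perth, Dubai, Quito]
Visit Perth → queue [Dubai, Quito]
Visit Dubai → queue [Quito]
Visit Quito → queue []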